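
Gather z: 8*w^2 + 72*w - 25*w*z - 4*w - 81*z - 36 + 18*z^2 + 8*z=8*w^2 + 68*w + 18*z^2 + z*(-25*w - 73) - 36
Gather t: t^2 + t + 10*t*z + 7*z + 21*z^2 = t^2 + t*(10*z + 1) + 21*z^2 + 7*z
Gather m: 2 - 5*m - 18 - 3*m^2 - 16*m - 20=-3*m^2 - 21*m - 36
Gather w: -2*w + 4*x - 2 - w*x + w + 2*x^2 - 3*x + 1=w*(-x - 1) + 2*x^2 + x - 1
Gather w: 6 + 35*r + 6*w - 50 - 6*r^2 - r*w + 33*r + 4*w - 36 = -6*r^2 + 68*r + w*(10 - r) - 80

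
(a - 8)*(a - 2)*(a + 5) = a^3 - 5*a^2 - 34*a + 80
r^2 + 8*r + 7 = (r + 1)*(r + 7)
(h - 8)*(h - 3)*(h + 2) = h^3 - 9*h^2 + 2*h + 48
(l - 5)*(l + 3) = l^2 - 2*l - 15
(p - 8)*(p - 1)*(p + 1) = p^3 - 8*p^2 - p + 8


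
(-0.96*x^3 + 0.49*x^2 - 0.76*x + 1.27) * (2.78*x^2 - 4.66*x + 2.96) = -2.6688*x^5 + 5.8358*x^4 - 7.2378*x^3 + 8.5226*x^2 - 8.1678*x + 3.7592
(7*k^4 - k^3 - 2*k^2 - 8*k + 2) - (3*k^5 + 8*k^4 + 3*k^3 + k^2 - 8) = -3*k^5 - k^4 - 4*k^3 - 3*k^2 - 8*k + 10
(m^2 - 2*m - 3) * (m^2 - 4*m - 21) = m^4 - 6*m^3 - 16*m^2 + 54*m + 63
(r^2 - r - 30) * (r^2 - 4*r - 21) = r^4 - 5*r^3 - 47*r^2 + 141*r + 630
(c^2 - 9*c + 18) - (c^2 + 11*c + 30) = -20*c - 12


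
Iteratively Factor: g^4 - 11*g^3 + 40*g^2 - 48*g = (g - 4)*(g^3 - 7*g^2 + 12*g) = (g - 4)*(g - 3)*(g^2 - 4*g) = g*(g - 4)*(g - 3)*(g - 4)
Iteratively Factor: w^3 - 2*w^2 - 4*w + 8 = (w - 2)*(w^2 - 4) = (w - 2)^2*(w + 2)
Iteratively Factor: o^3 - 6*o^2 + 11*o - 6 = (o - 2)*(o^2 - 4*o + 3) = (o - 2)*(o - 1)*(o - 3)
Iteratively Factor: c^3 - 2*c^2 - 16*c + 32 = (c + 4)*(c^2 - 6*c + 8) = (c - 4)*(c + 4)*(c - 2)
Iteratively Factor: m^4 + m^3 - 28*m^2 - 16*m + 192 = (m + 4)*(m^3 - 3*m^2 - 16*m + 48) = (m - 3)*(m + 4)*(m^2 - 16) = (m - 4)*(m - 3)*(m + 4)*(m + 4)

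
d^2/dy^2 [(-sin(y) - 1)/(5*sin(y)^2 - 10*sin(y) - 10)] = (sin(y)^5 + 6*sin(y)^4 + 4*sin(y)^3 + 2*sin(y)^2 - 4)/(5*(sin(y)^2 - 2*sin(y) - 2)^3)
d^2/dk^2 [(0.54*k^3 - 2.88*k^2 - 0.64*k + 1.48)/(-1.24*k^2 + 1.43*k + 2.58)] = (-2.66453525910038e-15*k^5 - 7.105427357601e-15*k^4 + 6.51813200000001*k^3 + 29.674632*k^2 + 6.464208*k + 18.095896)/(1.906624*k^6 - 6.596304*k^5 - 4.293996*k^4 + 24.524929*k^3 + 8.934282*k^2 - 28.555956*k - 17.173512)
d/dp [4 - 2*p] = -2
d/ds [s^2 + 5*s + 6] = 2*s + 5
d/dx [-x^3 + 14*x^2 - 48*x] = -3*x^2 + 28*x - 48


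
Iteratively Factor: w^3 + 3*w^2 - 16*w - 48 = (w + 4)*(w^2 - w - 12) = (w + 3)*(w + 4)*(w - 4)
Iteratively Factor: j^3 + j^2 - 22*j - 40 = (j + 2)*(j^2 - j - 20) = (j - 5)*(j + 2)*(j + 4)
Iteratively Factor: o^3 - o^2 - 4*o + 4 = (o + 2)*(o^2 - 3*o + 2) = (o - 1)*(o + 2)*(o - 2)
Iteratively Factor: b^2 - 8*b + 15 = (b - 5)*(b - 3)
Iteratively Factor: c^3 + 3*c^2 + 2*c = (c + 1)*(c^2 + 2*c) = c*(c + 1)*(c + 2)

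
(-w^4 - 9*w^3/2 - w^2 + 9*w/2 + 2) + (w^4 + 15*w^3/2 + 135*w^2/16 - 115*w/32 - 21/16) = 3*w^3 + 119*w^2/16 + 29*w/32 + 11/16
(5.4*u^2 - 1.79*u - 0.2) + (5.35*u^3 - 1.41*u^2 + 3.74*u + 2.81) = 5.35*u^3 + 3.99*u^2 + 1.95*u + 2.61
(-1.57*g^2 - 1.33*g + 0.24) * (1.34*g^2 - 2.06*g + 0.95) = -2.1038*g^4 + 1.452*g^3 + 1.5699*g^2 - 1.7579*g + 0.228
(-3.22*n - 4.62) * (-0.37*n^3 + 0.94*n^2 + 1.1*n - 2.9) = 1.1914*n^4 - 1.3174*n^3 - 7.8848*n^2 + 4.256*n + 13.398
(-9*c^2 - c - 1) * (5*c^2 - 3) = -45*c^4 - 5*c^3 + 22*c^2 + 3*c + 3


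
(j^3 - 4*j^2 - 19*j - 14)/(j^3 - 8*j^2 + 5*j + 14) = (j + 2)/(j - 2)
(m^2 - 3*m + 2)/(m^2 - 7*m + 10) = (m - 1)/(m - 5)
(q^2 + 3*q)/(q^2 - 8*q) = (q + 3)/(q - 8)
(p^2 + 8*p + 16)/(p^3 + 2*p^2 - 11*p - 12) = (p + 4)/(p^2 - 2*p - 3)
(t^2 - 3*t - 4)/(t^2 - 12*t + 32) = (t + 1)/(t - 8)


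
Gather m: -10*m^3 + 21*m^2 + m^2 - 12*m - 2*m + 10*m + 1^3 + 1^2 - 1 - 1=-10*m^3 + 22*m^2 - 4*m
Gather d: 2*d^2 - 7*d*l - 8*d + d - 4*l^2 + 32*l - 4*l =2*d^2 + d*(-7*l - 7) - 4*l^2 + 28*l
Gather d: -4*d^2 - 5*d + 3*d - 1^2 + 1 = -4*d^2 - 2*d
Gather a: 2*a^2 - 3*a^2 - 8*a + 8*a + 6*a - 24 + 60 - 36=-a^2 + 6*a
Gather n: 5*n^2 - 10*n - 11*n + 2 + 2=5*n^2 - 21*n + 4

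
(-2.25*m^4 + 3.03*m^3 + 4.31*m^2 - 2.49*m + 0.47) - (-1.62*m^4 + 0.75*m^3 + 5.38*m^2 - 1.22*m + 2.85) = -0.63*m^4 + 2.28*m^3 - 1.07*m^2 - 1.27*m - 2.38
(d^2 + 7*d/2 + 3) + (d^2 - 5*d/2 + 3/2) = 2*d^2 + d + 9/2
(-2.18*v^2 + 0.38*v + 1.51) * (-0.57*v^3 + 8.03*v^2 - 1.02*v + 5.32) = 1.2426*v^5 - 17.722*v^4 + 4.4143*v^3 + 0.140099999999997*v^2 + 0.4814*v + 8.0332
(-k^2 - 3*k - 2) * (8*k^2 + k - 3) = -8*k^4 - 25*k^3 - 16*k^2 + 7*k + 6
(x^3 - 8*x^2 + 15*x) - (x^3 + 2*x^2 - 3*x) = -10*x^2 + 18*x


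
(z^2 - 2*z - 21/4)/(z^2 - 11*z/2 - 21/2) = (z - 7/2)/(z - 7)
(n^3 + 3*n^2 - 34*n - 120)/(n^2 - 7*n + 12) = (n^3 + 3*n^2 - 34*n - 120)/(n^2 - 7*n + 12)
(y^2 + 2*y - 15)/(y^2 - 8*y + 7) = (y^2 + 2*y - 15)/(y^2 - 8*y + 7)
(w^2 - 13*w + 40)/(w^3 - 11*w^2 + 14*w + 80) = 1/(w + 2)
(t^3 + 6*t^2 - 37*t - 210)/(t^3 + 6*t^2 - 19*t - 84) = (t^2 - t - 30)/(t^2 - t - 12)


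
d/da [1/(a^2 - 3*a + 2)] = (3 - 2*a)/(a^2 - 3*a + 2)^2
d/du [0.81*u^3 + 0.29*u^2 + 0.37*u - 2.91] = 2.43*u^2 + 0.58*u + 0.37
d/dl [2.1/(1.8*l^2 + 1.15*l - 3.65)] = (-7.56*l - 2.415)/(1.8*l^2 + 1.15*l - 3.65)^2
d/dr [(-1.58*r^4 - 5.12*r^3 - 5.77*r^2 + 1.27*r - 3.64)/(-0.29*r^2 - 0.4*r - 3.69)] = (0.9164*r^5 + 3.3808*r^4 + 27.4168*r^3 + 59.3547*r^2 + 40.4714*r - 6.1423)/(0.0841*r^4 + 0.232*r^3 + 2.3002*r^2 + 2.952*r + 13.6161)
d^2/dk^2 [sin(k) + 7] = -sin(k)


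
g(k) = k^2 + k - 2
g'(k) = 2*k + 1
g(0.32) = -1.58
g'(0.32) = 1.64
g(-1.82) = -0.51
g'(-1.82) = -2.64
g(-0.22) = -2.17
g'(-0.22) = 0.56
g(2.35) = 5.87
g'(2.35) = 5.70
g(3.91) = 17.20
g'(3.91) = 8.82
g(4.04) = 18.36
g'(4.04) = 9.08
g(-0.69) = -2.21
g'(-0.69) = -0.38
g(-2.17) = 0.54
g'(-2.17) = -3.34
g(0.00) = -2.00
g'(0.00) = 1.00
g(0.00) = -2.00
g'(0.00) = 1.00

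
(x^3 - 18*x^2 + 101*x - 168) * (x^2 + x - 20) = x^5 - 17*x^4 + 63*x^3 + 293*x^2 - 2188*x + 3360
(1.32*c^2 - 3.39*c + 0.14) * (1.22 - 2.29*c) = -3.0228*c^3 + 9.3735*c^2 - 4.4564*c + 0.1708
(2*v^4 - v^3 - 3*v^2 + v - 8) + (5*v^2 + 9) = 2*v^4 - v^3 + 2*v^2 + v + 1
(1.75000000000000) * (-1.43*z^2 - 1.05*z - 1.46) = -2.5025*z^2 - 1.8375*z - 2.555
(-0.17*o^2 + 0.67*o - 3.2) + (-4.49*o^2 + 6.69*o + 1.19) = -4.66*o^2 + 7.36*o - 2.01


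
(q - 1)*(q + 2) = q^2 + q - 2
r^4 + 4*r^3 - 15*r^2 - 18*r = r*(r - 3)*(r + 1)*(r + 6)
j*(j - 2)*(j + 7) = j^3 + 5*j^2 - 14*j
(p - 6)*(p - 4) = p^2 - 10*p + 24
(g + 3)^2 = g^2 + 6*g + 9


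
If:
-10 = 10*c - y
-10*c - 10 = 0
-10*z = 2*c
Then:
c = -1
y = 0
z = 1/5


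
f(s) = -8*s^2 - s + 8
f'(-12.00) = 191.00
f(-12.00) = -1132.00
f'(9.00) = -145.00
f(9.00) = -649.00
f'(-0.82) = 12.12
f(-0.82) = 3.44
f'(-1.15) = 17.40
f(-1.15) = -1.43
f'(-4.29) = 67.64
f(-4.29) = -134.94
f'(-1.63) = 25.08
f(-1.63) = -11.63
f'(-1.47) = 22.52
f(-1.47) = -7.82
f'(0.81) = -13.96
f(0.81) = 1.94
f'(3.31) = -53.96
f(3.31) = -82.96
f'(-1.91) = 29.56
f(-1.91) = -19.27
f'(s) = -16*s - 1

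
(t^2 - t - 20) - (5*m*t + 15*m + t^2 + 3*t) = -5*m*t - 15*m - 4*t - 20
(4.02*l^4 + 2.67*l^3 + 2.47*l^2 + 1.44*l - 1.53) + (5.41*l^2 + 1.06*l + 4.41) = 4.02*l^4 + 2.67*l^3 + 7.88*l^2 + 2.5*l + 2.88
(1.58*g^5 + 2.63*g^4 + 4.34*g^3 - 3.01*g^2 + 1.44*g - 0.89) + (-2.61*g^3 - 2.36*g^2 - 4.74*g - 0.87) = 1.58*g^5 + 2.63*g^4 + 1.73*g^3 - 5.37*g^2 - 3.3*g - 1.76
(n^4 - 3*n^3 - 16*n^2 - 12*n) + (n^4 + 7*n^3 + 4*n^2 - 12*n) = 2*n^4 + 4*n^3 - 12*n^2 - 24*n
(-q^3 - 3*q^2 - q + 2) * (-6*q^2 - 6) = 6*q^5 + 18*q^4 + 12*q^3 + 6*q^2 + 6*q - 12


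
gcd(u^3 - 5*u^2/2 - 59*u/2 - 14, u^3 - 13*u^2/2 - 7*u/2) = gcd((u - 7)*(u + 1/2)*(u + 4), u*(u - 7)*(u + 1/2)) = u^2 - 13*u/2 - 7/2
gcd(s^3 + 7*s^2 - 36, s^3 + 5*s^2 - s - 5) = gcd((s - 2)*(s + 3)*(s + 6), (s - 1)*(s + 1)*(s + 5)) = 1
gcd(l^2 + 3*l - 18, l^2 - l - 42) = l + 6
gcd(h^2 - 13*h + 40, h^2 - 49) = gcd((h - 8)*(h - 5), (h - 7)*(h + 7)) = 1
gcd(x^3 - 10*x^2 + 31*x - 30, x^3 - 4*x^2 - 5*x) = x - 5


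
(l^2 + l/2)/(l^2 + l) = (l + 1/2)/(l + 1)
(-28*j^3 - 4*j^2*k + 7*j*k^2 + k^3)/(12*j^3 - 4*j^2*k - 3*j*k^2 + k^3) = (-7*j - k)/(3*j - k)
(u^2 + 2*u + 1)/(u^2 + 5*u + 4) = (u + 1)/(u + 4)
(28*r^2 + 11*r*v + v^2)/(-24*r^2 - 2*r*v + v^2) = (-7*r - v)/(6*r - v)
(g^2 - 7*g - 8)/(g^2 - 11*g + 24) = (g + 1)/(g - 3)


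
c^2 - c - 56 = (c - 8)*(c + 7)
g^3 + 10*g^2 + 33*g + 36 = (g + 3)^2*(g + 4)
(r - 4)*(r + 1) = r^2 - 3*r - 4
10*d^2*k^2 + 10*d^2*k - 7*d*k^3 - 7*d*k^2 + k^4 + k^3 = k*(-5*d + k)*(-2*d + k)*(k + 1)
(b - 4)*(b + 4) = b^2 - 16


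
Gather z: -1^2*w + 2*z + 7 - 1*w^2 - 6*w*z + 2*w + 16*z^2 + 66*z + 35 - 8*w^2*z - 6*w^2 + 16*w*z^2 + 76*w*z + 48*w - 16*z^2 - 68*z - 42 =-7*w^2 + 16*w*z^2 + 49*w + z*(-8*w^2 + 70*w)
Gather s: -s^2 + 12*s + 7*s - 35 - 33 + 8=-s^2 + 19*s - 60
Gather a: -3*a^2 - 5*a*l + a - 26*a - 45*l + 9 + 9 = -3*a^2 + a*(-5*l - 25) - 45*l + 18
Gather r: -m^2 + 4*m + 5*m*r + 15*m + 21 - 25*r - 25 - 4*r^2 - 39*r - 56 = -m^2 + 19*m - 4*r^2 + r*(5*m - 64) - 60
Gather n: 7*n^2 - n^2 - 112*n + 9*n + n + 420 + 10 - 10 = 6*n^2 - 102*n + 420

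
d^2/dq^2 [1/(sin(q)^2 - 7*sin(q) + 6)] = (-4*sin(q)^3 + 17*sin(q)^2 - 2*sin(q) - 86)/((sin(q) - 6)^3*(sin(q) - 1)^2)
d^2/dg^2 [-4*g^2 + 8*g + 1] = -8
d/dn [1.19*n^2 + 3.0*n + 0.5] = 2.38*n + 3.0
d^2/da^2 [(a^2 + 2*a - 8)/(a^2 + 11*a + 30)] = 2*(-9*a^3 - 114*a^2 - 444*a - 488)/(a^6 + 33*a^5 + 453*a^4 + 3311*a^3 + 13590*a^2 + 29700*a + 27000)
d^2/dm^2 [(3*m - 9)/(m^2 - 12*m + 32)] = 6*(3*(5 - m)*(m^2 - 12*m + 32) + 4*(m - 6)^2*(m - 3))/(m^2 - 12*m + 32)^3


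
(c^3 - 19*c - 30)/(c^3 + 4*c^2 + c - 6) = (c - 5)/(c - 1)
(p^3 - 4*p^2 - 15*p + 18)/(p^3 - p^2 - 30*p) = (p^2 + 2*p - 3)/(p*(p + 5))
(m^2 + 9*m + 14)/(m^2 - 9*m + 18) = (m^2 + 9*m + 14)/(m^2 - 9*m + 18)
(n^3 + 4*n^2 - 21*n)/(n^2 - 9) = n*(n + 7)/(n + 3)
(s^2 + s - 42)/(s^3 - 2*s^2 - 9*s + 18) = (s^2 + s - 42)/(s^3 - 2*s^2 - 9*s + 18)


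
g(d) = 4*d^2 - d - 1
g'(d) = 8*d - 1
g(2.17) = 15.67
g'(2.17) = 16.36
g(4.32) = 69.33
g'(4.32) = 33.56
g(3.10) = 34.34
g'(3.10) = 23.80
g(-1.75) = 13.00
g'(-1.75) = -15.00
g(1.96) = 12.41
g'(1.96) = 14.68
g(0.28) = -0.97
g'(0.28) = 1.24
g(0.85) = 1.04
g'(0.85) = 5.80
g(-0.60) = 1.04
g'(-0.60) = -5.80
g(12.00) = 563.00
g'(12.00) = 95.00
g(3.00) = 32.00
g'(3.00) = 23.00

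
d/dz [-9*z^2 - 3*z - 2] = -18*z - 3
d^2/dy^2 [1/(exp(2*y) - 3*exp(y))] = ((3 - 4*exp(y))*(exp(y) - 3) + 2*(2*exp(y) - 3)^2)*exp(-y)/(exp(y) - 3)^3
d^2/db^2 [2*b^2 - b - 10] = 4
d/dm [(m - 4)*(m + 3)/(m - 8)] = (m^2 - 16*m + 20)/(m^2 - 16*m + 64)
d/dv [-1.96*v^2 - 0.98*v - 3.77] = -3.92*v - 0.98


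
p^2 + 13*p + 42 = (p + 6)*(p + 7)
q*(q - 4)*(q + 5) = q^3 + q^2 - 20*q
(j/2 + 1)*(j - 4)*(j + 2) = j^3/2 - 6*j - 8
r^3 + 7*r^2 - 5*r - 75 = (r - 3)*(r + 5)^2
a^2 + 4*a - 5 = (a - 1)*(a + 5)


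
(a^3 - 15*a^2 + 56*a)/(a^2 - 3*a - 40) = a*(a - 7)/(a + 5)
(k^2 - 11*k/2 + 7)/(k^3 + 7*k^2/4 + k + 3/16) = 8*(2*k^2 - 11*k + 14)/(16*k^3 + 28*k^2 + 16*k + 3)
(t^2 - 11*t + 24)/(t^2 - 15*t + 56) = (t - 3)/(t - 7)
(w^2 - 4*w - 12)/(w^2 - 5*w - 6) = (w + 2)/(w + 1)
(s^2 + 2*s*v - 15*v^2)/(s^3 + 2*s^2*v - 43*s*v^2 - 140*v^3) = (s - 3*v)/(s^2 - 3*s*v - 28*v^2)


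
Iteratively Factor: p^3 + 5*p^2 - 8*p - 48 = (p + 4)*(p^2 + p - 12) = (p - 3)*(p + 4)*(p + 4)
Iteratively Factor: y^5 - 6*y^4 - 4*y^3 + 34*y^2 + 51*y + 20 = (y - 5)*(y^4 - y^3 - 9*y^2 - 11*y - 4) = (y - 5)*(y - 4)*(y^3 + 3*y^2 + 3*y + 1) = (y - 5)*(y - 4)*(y + 1)*(y^2 + 2*y + 1) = (y - 5)*(y - 4)*(y + 1)^2*(y + 1)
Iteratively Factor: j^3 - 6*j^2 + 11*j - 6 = (j - 3)*(j^2 - 3*j + 2) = (j - 3)*(j - 1)*(j - 2)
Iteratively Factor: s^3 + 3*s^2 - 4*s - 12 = (s + 3)*(s^2 - 4) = (s - 2)*(s + 3)*(s + 2)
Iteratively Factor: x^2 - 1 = (x + 1)*(x - 1)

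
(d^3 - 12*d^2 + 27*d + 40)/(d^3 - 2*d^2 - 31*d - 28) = (d^2 - 13*d + 40)/(d^2 - 3*d - 28)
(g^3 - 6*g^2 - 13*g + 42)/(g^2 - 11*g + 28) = (g^2 + g - 6)/(g - 4)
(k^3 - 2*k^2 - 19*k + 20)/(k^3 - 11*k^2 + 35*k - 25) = (k + 4)/(k - 5)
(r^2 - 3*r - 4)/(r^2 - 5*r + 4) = (r + 1)/(r - 1)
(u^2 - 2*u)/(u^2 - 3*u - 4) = u*(2 - u)/(-u^2 + 3*u + 4)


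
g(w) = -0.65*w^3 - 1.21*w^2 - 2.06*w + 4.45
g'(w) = -1.95*w^2 - 2.42*w - 2.06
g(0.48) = 3.11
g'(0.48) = -3.67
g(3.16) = -34.65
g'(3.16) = -29.18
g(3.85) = -58.51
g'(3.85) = -40.28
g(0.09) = 4.25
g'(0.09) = -2.29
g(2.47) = -17.82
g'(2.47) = -19.93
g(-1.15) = 6.21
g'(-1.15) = -1.86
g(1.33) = -1.96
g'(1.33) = -8.73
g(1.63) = -4.94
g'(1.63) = -11.19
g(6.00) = -191.87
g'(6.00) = -86.78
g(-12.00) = 978.13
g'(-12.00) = -253.82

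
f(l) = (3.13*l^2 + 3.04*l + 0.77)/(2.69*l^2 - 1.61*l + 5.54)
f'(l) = (1.61 - 5.38*l)*(3.13*l^2 + 3.04*l + 0.77)/(2.69*l^2 - 1.61*l + 5.54)^2 + (6.26*l + 3.04)/(2.69*l^2 - 1.61*l + 5.54) = (-13.2169*l^2 + 30.5378*l + 18.0813)/(7.2361*l^4 - 8.6618*l^3 + 32.3973*l^2 - 17.8388*l + 30.6916)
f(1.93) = 1.47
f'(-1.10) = -0.28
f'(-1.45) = -0.29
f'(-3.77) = -0.11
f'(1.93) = 0.18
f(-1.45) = 0.22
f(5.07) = 1.45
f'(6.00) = -0.03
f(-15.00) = 1.04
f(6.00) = 1.42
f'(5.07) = -0.04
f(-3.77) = 0.68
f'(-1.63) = -0.28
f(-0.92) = 0.07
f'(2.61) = 0.02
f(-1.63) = 0.27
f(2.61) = 1.53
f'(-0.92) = -0.25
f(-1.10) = 0.11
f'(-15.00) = -0.01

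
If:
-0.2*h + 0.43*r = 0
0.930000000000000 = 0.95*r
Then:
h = 2.10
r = 0.98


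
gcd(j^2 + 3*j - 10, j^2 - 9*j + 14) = j - 2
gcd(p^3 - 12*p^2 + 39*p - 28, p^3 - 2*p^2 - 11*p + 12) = p^2 - 5*p + 4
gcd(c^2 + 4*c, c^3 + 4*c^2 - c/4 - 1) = c + 4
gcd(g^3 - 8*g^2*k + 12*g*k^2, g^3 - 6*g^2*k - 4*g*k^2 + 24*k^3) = g^2 - 8*g*k + 12*k^2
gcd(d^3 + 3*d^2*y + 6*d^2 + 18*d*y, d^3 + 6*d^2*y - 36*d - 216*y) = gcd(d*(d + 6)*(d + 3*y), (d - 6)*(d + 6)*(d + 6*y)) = d + 6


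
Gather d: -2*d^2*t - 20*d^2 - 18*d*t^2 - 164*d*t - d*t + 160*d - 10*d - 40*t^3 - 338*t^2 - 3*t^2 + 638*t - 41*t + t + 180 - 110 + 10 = d^2*(-2*t - 20) + d*(-18*t^2 - 165*t + 150) - 40*t^3 - 341*t^2 + 598*t + 80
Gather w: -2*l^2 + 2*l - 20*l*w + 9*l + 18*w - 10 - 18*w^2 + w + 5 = -2*l^2 + 11*l - 18*w^2 + w*(19 - 20*l) - 5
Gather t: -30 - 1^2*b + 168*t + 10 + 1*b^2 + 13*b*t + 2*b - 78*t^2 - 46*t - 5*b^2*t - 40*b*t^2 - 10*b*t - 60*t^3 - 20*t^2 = b^2 + b - 60*t^3 + t^2*(-40*b - 98) + t*(-5*b^2 + 3*b + 122) - 20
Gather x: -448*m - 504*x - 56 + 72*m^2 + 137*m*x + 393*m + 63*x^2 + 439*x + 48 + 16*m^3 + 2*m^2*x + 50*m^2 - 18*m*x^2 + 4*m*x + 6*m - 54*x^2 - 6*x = 16*m^3 + 122*m^2 - 49*m + x^2*(9 - 18*m) + x*(2*m^2 + 141*m - 71) - 8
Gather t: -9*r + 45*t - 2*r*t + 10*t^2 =-9*r + 10*t^2 + t*(45 - 2*r)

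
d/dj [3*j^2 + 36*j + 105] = 6*j + 36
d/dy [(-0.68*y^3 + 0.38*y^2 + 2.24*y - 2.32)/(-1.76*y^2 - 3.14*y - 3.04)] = (1.1968*y^4 + 4.2704*y^3 + 8.9508*y^2 - 10.4768*y - 14.0944)/(3.0976*y^4 + 11.0528*y^3 + 20.5604*y^2 + 19.0912*y + 9.2416)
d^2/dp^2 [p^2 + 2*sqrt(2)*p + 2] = 2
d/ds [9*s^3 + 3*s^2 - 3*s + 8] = 27*s^2 + 6*s - 3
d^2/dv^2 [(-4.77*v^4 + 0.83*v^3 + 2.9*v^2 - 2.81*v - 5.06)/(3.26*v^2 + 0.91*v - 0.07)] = (-101.387304*v^6 - 84.904092*v^5 - 17.1691380000001*v^4 - 70.31835*v^3 - 319.280958*v^2 - 93.889026*v - 11.01933)/(34.645976*v^6 + 29.013348*v^5 + 5.867022*v^4 - 0.492401*v^3 - 0.125979*v^2 + 0.013377*v - 0.000343)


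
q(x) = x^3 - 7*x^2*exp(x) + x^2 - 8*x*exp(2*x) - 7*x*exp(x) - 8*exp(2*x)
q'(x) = -7*x^2*exp(x) + 3*x^2 - 16*x*exp(2*x) - 21*x*exp(x) + 2*x - 24*exp(2*x) - 7*exp(x)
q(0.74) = -79.09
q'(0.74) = -209.60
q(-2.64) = -13.53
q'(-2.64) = 15.70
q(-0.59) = 0.07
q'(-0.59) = -2.97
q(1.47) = -478.98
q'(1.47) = -1119.95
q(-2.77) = -15.68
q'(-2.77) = 17.40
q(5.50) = -3174492.90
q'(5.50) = -6787590.40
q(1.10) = -197.66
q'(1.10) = -485.48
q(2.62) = -6350.96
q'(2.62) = -13923.20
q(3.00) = -14560.91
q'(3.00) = -31685.25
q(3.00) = -14560.91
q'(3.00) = -31685.25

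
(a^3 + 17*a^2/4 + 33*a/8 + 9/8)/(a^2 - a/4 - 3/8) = (4*a^2 + 15*a + 9)/(4*a - 3)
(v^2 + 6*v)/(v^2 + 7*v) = (v + 6)/(v + 7)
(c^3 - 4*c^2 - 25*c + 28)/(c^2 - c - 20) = (c^2 - 8*c + 7)/(c - 5)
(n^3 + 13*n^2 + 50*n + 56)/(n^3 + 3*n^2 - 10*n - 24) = (n + 7)/(n - 3)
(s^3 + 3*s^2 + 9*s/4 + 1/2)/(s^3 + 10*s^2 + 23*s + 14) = (s^2 + s + 1/4)/(s^2 + 8*s + 7)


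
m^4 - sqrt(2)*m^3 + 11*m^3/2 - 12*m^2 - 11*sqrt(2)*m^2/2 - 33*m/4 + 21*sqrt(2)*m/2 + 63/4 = (m - 3/2)*(m + 7)*(m - 3*sqrt(2)/2)*(m + sqrt(2)/2)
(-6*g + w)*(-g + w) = 6*g^2 - 7*g*w + w^2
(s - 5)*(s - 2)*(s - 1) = s^3 - 8*s^2 + 17*s - 10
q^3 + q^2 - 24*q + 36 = (q - 3)*(q - 2)*(q + 6)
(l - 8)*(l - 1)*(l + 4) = l^3 - 5*l^2 - 28*l + 32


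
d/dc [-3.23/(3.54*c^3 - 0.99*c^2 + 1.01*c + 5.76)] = (34.3026*c^2 - 6.3954*c + 3.2623)/(3.54*c^3 - 0.99*c^2 + 1.01*c + 5.76)^2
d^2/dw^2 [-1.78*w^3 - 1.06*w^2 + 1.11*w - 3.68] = -10.68*w - 2.12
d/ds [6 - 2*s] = -2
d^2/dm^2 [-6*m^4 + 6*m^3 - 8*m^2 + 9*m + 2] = -72*m^2 + 36*m - 16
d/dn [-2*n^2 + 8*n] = 8 - 4*n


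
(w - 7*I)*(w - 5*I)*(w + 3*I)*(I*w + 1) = I*w^4 + 10*w^3 - 8*I*w^2 + 106*w - 105*I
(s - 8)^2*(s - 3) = s^3 - 19*s^2 + 112*s - 192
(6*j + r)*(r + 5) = 6*j*r + 30*j + r^2 + 5*r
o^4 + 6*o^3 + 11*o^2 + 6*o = o*(o + 1)*(o + 2)*(o + 3)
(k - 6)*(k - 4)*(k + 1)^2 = k^4 - 8*k^3 + 5*k^2 + 38*k + 24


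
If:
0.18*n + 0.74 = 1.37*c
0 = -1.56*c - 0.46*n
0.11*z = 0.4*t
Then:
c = 0.37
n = -1.27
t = 0.275*z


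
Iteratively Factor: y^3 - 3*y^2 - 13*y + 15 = (y - 1)*(y^2 - 2*y - 15) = (y - 1)*(y + 3)*(y - 5)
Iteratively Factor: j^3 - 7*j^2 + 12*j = (j - 3)*(j^2 - 4*j) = j*(j - 3)*(j - 4)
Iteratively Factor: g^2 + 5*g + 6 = (g + 2)*(g + 3)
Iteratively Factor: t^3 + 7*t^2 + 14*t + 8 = (t + 4)*(t^2 + 3*t + 2) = (t + 2)*(t + 4)*(t + 1)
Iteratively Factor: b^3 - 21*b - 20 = (b + 1)*(b^2 - b - 20) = (b - 5)*(b + 1)*(b + 4)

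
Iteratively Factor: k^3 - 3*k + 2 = (k + 2)*(k^2 - 2*k + 1) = (k - 1)*(k + 2)*(k - 1)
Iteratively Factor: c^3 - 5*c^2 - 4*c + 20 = (c - 2)*(c^2 - 3*c - 10) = (c - 5)*(c - 2)*(c + 2)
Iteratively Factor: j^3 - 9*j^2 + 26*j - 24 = (j - 4)*(j^2 - 5*j + 6) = (j - 4)*(j - 2)*(j - 3)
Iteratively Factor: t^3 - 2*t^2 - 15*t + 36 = (t + 4)*(t^2 - 6*t + 9) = (t - 3)*(t + 4)*(t - 3)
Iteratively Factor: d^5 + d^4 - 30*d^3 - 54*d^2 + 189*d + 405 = (d + 3)*(d^4 - 2*d^3 - 24*d^2 + 18*d + 135) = (d - 3)*(d + 3)*(d^3 + d^2 - 21*d - 45) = (d - 3)*(d + 3)^2*(d^2 - 2*d - 15) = (d - 3)*(d + 3)^3*(d - 5)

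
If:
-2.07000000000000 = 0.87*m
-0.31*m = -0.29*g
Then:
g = -2.54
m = -2.38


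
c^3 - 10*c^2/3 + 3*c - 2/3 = (c - 2)*(c - 1)*(c - 1/3)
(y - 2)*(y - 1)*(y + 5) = y^3 + 2*y^2 - 13*y + 10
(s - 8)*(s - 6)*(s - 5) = s^3 - 19*s^2 + 118*s - 240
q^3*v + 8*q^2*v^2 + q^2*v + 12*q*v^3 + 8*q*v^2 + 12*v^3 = (q + 2*v)*(q + 6*v)*(q*v + v)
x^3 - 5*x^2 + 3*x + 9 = (x - 3)^2*(x + 1)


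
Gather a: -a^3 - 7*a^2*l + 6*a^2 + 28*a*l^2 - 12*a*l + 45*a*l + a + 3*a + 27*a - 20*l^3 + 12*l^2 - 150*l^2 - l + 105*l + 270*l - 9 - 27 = -a^3 + a^2*(6 - 7*l) + a*(28*l^2 + 33*l + 31) - 20*l^3 - 138*l^2 + 374*l - 36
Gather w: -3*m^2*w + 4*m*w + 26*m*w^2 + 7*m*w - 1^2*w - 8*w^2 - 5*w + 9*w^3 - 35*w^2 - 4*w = 9*w^3 + w^2*(26*m - 43) + w*(-3*m^2 + 11*m - 10)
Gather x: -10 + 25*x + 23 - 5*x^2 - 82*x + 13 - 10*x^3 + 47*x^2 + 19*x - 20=-10*x^3 + 42*x^2 - 38*x + 6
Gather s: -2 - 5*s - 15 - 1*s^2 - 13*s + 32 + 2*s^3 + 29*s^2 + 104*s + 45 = 2*s^3 + 28*s^2 + 86*s + 60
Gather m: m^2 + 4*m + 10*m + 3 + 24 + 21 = m^2 + 14*m + 48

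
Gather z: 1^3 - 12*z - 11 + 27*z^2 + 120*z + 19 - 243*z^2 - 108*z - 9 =-216*z^2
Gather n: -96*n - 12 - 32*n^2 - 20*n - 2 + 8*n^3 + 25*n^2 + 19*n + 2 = 8*n^3 - 7*n^2 - 97*n - 12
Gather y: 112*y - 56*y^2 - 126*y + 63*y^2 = 7*y^2 - 14*y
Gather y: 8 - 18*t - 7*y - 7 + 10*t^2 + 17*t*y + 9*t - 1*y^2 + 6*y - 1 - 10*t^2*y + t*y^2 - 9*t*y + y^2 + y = 10*t^2 + t*y^2 - 9*t + y*(-10*t^2 + 8*t)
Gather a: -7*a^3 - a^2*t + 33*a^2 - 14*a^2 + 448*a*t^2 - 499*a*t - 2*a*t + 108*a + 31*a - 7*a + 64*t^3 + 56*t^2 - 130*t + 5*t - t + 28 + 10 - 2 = -7*a^3 + a^2*(19 - t) + a*(448*t^2 - 501*t + 132) + 64*t^3 + 56*t^2 - 126*t + 36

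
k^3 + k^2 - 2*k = k*(k - 1)*(k + 2)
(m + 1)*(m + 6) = m^2 + 7*m + 6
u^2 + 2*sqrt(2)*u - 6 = (u - sqrt(2))*(u + 3*sqrt(2))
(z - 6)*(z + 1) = z^2 - 5*z - 6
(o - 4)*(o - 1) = o^2 - 5*o + 4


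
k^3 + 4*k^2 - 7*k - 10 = (k - 2)*(k + 1)*(k + 5)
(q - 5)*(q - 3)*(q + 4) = q^3 - 4*q^2 - 17*q + 60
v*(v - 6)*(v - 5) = v^3 - 11*v^2 + 30*v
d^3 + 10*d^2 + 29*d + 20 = (d + 1)*(d + 4)*(d + 5)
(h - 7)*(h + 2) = h^2 - 5*h - 14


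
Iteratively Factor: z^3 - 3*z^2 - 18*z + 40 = (z - 2)*(z^2 - z - 20) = (z - 5)*(z - 2)*(z + 4)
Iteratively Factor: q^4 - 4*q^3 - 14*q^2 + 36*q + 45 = (q + 3)*(q^3 - 7*q^2 + 7*q + 15) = (q + 1)*(q + 3)*(q^2 - 8*q + 15) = (q - 3)*(q + 1)*(q + 3)*(q - 5)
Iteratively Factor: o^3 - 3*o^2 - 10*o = (o)*(o^2 - 3*o - 10) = o*(o + 2)*(o - 5)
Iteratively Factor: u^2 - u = (u - 1)*(u)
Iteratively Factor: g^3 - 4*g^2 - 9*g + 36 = (g + 3)*(g^2 - 7*g + 12) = (g - 4)*(g + 3)*(g - 3)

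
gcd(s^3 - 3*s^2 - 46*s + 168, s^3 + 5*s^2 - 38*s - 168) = s^2 + s - 42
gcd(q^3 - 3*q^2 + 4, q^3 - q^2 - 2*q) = q^2 - q - 2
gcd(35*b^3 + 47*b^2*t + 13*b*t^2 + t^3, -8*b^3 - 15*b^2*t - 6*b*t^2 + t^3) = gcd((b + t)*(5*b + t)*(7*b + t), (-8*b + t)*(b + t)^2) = b + t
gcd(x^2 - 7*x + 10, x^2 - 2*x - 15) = x - 5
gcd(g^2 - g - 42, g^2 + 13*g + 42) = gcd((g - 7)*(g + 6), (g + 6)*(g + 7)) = g + 6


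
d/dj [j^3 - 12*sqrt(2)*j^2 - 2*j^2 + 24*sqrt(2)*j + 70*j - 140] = 3*j^2 - 24*sqrt(2)*j - 4*j + 24*sqrt(2) + 70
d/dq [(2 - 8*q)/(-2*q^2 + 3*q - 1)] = 2*(-8*q^2 + 4*q + 1)/(4*q^4 - 12*q^3 + 13*q^2 - 6*q + 1)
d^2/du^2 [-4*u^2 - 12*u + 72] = -8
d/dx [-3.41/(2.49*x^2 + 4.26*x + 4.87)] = (16.9818*x + 14.5266)/(2.49*x^2 + 4.26*x + 4.87)^2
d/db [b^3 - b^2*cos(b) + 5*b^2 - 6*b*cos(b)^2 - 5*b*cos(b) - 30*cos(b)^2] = b^2*sin(b) + 3*b^2 + 5*b*sin(b) + 6*b*sin(2*b) - 2*b*cos(b) + 10*b + 30*sin(2*b) - 6*cos(b)^2 - 5*cos(b)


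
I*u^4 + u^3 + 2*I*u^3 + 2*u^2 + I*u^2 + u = u*(u + 1)*(u - I)*(I*u + I)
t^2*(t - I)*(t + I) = t^4 + t^2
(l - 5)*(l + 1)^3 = l^4 - 2*l^3 - 12*l^2 - 14*l - 5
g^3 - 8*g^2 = g^2*(g - 8)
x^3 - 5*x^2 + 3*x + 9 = (x - 3)^2*(x + 1)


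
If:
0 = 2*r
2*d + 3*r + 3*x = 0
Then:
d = -3*x/2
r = 0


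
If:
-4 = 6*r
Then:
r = -2/3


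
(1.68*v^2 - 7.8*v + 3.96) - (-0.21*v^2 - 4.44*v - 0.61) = 1.89*v^2 - 3.36*v + 4.57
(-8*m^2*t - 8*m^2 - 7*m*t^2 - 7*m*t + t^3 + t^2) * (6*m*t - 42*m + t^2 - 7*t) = -48*m^3*t^2 + 288*m^3*t + 336*m^3 - 50*m^2*t^3 + 300*m^2*t^2 + 350*m^2*t - m*t^4 + 6*m*t^3 + 7*m*t^2 + t^5 - 6*t^4 - 7*t^3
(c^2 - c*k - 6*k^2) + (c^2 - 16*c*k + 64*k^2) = 2*c^2 - 17*c*k + 58*k^2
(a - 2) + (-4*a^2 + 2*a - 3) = -4*a^2 + 3*a - 5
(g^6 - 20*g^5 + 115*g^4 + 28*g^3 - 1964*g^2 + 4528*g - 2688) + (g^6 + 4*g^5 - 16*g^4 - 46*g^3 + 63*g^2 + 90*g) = 2*g^6 - 16*g^5 + 99*g^4 - 18*g^3 - 1901*g^2 + 4618*g - 2688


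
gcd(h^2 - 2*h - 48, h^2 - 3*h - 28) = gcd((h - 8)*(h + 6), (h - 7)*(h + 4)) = 1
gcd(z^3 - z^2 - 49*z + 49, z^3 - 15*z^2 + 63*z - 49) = z^2 - 8*z + 7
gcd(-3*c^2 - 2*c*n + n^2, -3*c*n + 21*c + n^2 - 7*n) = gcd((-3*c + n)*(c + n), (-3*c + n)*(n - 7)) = 3*c - n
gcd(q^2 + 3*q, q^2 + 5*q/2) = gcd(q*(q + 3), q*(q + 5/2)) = q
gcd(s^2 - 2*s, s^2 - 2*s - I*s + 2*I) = s - 2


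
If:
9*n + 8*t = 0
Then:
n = -8*t/9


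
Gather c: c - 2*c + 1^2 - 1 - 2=-c - 2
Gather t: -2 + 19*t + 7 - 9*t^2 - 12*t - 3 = -9*t^2 + 7*t + 2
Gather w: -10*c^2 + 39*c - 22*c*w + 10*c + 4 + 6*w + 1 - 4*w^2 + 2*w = -10*c^2 + 49*c - 4*w^2 + w*(8 - 22*c) + 5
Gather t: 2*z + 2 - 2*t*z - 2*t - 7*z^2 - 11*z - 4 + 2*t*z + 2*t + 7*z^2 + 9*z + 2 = 0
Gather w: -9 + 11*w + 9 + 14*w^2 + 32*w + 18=14*w^2 + 43*w + 18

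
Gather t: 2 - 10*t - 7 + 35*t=25*t - 5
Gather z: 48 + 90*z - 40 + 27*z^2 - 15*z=27*z^2 + 75*z + 8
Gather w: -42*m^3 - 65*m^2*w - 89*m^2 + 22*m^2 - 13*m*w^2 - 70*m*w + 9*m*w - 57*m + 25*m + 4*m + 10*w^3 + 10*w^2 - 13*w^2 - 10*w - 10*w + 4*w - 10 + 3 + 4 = -42*m^3 - 67*m^2 - 28*m + 10*w^3 + w^2*(-13*m - 3) + w*(-65*m^2 - 61*m - 16) - 3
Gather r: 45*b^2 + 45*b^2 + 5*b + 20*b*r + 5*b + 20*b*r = 90*b^2 + 40*b*r + 10*b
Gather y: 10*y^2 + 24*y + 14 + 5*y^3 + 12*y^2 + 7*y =5*y^3 + 22*y^2 + 31*y + 14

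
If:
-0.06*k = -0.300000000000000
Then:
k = 5.00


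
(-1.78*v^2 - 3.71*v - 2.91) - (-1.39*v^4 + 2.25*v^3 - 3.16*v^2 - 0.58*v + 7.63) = 1.39*v^4 - 2.25*v^3 + 1.38*v^2 - 3.13*v - 10.54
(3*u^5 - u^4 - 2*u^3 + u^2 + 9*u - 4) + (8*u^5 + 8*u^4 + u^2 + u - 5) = 11*u^5 + 7*u^4 - 2*u^3 + 2*u^2 + 10*u - 9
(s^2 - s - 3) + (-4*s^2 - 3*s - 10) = -3*s^2 - 4*s - 13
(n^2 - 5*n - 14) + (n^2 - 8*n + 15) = 2*n^2 - 13*n + 1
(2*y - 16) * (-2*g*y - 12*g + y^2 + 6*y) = -4*g*y^2 + 8*g*y + 192*g + 2*y^3 - 4*y^2 - 96*y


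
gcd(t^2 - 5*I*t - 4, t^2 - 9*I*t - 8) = t - I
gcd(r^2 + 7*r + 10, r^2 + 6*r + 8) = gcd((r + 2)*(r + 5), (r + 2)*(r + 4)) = r + 2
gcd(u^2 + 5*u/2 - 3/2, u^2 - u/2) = u - 1/2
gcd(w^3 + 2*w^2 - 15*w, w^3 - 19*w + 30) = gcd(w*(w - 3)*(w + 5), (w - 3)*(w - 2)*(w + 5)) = w^2 + 2*w - 15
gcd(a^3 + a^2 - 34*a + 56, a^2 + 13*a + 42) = a + 7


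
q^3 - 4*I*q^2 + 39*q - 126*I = (q - 7*I)*(q - 3*I)*(q + 6*I)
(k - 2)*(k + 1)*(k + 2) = k^3 + k^2 - 4*k - 4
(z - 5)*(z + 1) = z^2 - 4*z - 5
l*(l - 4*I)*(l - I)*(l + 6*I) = l^4 + I*l^3 + 26*l^2 - 24*I*l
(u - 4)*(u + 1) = u^2 - 3*u - 4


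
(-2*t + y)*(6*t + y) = -12*t^2 + 4*t*y + y^2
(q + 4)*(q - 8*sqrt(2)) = q^2 - 8*sqrt(2)*q + 4*q - 32*sqrt(2)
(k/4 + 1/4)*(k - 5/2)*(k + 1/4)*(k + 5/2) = k^4/4 + 5*k^3/16 - 3*k^2/2 - 125*k/64 - 25/64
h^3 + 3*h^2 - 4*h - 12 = (h - 2)*(h + 2)*(h + 3)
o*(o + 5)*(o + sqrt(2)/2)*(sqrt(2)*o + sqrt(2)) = sqrt(2)*o^4 + o^3 + 6*sqrt(2)*o^3 + 6*o^2 + 5*sqrt(2)*o^2 + 5*o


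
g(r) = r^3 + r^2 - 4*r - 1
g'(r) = 3*r^2 + 2*r - 4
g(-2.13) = 2.39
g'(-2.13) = 5.35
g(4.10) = 68.33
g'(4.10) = 54.63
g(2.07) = 3.87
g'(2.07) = 12.99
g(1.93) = 2.19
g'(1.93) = 11.03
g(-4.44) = -51.05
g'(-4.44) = 46.26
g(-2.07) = 2.70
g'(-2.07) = 4.71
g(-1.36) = 3.77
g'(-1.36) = -1.17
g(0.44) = -2.48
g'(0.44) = -2.54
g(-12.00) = -1537.00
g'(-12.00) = 404.00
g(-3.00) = -7.00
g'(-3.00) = 17.00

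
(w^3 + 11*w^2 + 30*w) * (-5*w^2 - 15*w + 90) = -5*w^5 - 70*w^4 - 225*w^3 + 540*w^2 + 2700*w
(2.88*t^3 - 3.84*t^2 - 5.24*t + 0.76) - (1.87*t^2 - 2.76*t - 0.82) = 2.88*t^3 - 5.71*t^2 - 2.48*t + 1.58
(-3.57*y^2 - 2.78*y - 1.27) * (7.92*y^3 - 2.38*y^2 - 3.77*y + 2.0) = -28.2744*y^5 - 13.521*y^4 + 10.0169*y^3 + 6.3632*y^2 - 0.772099999999999*y - 2.54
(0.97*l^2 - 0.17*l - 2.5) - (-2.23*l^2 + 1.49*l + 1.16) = 3.2*l^2 - 1.66*l - 3.66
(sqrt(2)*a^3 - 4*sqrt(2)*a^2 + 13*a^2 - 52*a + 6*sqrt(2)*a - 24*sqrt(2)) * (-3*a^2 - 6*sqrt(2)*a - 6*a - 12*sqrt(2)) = -3*sqrt(2)*a^5 - 51*a^4 + 6*sqrt(2)*a^4 - 72*sqrt(2)*a^3 + 102*a^3 + 192*sqrt(2)*a^2 + 336*a^2 + 144*a + 768*sqrt(2)*a + 576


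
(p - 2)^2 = p^2 - 4*p + 4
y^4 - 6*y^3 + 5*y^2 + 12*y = y*(y - 4)*(y - 3)*(y + 1)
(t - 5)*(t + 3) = t^2 - 2*t - 15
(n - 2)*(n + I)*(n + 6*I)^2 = n^4 - 2*n^3 + 13*I*n^3 - 48*n^2 - 26*I*n^2 + 96*n - 36*I*n + 72*I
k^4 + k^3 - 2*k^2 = k^2*(k - 1)*(k + 2)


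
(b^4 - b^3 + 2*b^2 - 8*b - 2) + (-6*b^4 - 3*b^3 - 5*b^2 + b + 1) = -5*b^4 - 4*b^3 - 3*b^2 - 7*b - 1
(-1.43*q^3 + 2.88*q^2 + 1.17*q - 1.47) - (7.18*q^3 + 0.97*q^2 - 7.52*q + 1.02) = -8.61*q^3 + 1.91*q^2 + 8.69*q - 2.49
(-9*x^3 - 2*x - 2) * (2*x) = -18*x^4 - 4*x^2 - 4*x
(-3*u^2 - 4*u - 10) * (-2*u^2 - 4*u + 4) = 6*u^4 + 20*u^3 + 24*u^2 + 24*u - 40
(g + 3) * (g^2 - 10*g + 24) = g^3 - 7*g^2 - 6*g + 72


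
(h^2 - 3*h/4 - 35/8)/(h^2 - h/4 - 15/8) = (-8*h^2 + 6*h + 35)/(-8*h^2 + 2*h + 15)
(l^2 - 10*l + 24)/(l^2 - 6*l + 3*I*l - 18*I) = (l - 4)/(l + 3*I)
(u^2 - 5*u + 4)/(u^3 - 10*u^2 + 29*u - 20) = 1/(u - 5)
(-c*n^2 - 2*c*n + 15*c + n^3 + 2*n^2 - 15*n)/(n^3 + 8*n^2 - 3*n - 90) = (-c + n)/(n + 6)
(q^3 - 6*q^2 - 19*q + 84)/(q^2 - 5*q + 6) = (q^2 - 3*q - 28)/(q - 2)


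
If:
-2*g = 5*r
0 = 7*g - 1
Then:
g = 1/7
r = -2/35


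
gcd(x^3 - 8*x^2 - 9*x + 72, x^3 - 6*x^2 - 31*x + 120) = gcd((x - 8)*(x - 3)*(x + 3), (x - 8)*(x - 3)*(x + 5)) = x^2 - 11*x + 24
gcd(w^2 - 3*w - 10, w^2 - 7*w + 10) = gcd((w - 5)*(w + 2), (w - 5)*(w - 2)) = w - 5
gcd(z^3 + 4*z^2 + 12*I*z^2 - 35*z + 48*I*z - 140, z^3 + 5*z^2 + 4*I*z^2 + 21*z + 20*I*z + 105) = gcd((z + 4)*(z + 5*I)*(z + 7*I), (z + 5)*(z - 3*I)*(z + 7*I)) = z + 7*I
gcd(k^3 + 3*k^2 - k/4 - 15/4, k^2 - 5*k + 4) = k - 1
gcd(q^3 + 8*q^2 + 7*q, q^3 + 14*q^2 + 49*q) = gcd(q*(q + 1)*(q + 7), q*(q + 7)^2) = q^2 + 7*q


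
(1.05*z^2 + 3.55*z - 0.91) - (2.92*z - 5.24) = 1.05*z^2 + 0.63*z + 4.33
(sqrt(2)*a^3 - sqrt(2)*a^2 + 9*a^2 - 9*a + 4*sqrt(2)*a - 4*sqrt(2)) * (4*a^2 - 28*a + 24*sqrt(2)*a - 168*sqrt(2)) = 4*sqrt(2)*a^5 - 32*sqrt(2)*a^4 + 84*a^4 - 672*a^3 + 260*sqrt(2)*a^3 - 1856*sqrt(2)*a^2 + 780*a^2 - 1536*a + 1624*sqrt(2)*a + 1344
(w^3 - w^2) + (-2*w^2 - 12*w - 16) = w^3 - 3*w^2 - 12*w - 16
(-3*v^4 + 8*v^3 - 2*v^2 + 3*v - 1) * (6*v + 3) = -18*v^5 + 39*v^4 + 12*v^3 + 12*v^2 + 3*v - 3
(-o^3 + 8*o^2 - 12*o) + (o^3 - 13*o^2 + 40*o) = -5*o^2 + 28*o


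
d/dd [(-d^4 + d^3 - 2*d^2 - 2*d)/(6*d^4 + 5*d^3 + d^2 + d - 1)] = (-11*d^6 + 22*d^5 + 44*d^4 + 26*d^3 - 3*d^2 + 4*d + 2)/(36*d^8 + 60*d^7 + 37*d^6 + 22*d^5 - d^4 - 8*d^3 - d^2 - 2*d + 1)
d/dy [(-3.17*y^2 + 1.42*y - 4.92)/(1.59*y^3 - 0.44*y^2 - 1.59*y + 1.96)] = (5.0403*y^4 - 4.5156*y^3 + 29.1335*y^2 - 16.756*y - 5.0396)/(2.5281*y^6 - 1.3992*y^5 - 4.8626*y^4 + 7.632*y^3 + 0.8033*y^2 - 6.2328*y + 3.8416)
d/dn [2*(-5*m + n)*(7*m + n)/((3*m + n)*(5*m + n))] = 4*m*(155*m^2 + 50*m*n + 3*n^2)/(225*m^4 + 240*m^3*n + 94*m^2*n^2 + 16*m*n^3 + n^4)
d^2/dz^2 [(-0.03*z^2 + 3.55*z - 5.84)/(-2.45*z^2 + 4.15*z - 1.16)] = (2.22044604925031e-16*z^4 - 42.0077*z^3 + 209.81604*z^2 - 295.7346*z + 133.865576)/(14.706125*z^6 - 74.731125*z^5 + 147.474075*z^4 - 142.239175*z^3 + 69.82446*z^2 - 16.75272*z + 1.560896)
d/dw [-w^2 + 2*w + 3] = 2 - 2*w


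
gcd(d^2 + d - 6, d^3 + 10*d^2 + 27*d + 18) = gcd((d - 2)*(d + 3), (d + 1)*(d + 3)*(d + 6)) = d + 3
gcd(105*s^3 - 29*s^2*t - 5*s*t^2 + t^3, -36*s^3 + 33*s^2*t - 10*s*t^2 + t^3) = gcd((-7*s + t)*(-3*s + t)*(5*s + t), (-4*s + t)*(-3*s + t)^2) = 3*s - t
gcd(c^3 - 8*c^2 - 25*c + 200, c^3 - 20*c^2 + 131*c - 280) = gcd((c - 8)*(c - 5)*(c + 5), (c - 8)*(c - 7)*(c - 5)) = c^2 - 13*c + 40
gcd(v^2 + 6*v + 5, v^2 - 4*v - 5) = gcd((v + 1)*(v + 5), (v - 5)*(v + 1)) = v + 1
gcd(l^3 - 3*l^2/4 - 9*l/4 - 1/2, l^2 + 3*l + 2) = l + 1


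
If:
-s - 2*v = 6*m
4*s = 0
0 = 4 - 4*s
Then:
No Solution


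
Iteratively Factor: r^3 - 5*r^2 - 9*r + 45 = (r - 5)*(r^2 - 9) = (r - 5)*(r + 3)*(r - 3)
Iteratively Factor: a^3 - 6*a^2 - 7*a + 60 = (a - 4)*(a^2 - 2*a - 15) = (a - 5)*(a - 4)*(a + 3)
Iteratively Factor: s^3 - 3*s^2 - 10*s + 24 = (s - 2)*(s^2 - s - 12) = (s - 4)*(s - 2)*(s + 3)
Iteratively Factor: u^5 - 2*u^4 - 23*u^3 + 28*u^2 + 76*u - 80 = (u - 5)*(u^4 + 3*u^3 - 8*u^2 - 12*u + 16) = (u - 5)*(u + 4)*(u^3 - u^2 - 4*u + 4) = (u - 5)*(u - 1)*(u + 4)*(u^2 - 4) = (u - 5)*(u - 2)*(u - 1)*(u + 4)*(u + 2)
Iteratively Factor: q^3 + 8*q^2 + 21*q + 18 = (q + 3)*(q^2 + 5*q + 6) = (q + 2)*(q + 3)*(q + 3)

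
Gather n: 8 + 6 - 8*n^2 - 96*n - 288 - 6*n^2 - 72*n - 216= -14*n^2 - 168*n - 490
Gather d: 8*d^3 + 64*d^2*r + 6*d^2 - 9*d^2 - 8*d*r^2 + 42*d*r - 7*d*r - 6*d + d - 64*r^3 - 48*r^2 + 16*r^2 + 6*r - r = 8*d^3 + d^2*(64*r - 3) + d*(-8*r^2 + 35*r - 5) - 64*r^3 - 32*r^2 + 5*r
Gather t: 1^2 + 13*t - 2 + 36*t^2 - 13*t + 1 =36*t^2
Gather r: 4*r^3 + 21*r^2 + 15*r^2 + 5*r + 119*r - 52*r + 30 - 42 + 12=4*r^3 + 36*r^2 + 72*r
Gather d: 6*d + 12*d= 18*d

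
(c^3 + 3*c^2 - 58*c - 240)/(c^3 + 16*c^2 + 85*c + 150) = (c - 8)/(c + 5)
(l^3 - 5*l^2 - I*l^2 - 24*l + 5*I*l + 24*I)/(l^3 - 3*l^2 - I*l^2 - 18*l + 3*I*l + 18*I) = (l - 8)/(l - 6)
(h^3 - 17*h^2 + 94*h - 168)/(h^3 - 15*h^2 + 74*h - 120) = (h - 7)/(h - 5)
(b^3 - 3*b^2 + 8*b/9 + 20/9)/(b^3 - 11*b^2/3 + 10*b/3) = (b + 2/3)/b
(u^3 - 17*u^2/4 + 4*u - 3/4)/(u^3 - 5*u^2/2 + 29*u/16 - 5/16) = 4*(u - 3)/(4*u - 5)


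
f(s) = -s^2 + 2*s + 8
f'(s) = 2 - 2*s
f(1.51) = 8.74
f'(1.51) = -1.02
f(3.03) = 4.88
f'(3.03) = -4.06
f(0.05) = 8.10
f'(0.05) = 1.90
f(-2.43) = -2.76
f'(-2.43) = 6.86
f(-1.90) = 0.59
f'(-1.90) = 5.80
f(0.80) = 8.96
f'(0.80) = 0.40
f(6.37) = -19.84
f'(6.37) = -10.74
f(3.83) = 0.99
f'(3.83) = -5.66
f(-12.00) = -160.00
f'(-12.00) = 26.00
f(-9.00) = -91.00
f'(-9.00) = 20.00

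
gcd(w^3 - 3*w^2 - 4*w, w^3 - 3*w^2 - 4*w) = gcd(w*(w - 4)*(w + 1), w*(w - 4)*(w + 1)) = w^3 - 3*w^2 - 4*w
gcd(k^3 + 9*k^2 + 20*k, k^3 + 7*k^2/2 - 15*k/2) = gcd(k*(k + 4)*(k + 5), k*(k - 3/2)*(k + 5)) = k^2 + 5*k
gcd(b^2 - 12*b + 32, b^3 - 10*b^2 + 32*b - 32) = b - 4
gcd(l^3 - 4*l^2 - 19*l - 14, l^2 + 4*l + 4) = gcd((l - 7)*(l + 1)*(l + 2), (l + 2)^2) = l + 2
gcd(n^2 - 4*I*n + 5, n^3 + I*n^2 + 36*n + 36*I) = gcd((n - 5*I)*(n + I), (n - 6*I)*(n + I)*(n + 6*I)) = n + I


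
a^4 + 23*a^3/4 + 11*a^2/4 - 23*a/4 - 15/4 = (a - 1)*(a + 3/4)*(a + 1)*(a + 5)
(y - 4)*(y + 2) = y^2 - 2*y - 8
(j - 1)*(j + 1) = j^2 - 1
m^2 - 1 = (m - 1)*(m + 1)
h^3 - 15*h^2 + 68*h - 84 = (h - 7)*(h - 6)*(h - 2)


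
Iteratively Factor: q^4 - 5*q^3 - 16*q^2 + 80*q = (q)*(q^3 - 5*q^2 - 16*q + 80) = q*(q - 5)*(q^2 - 16) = q*(q - 5)*(q - 4)*(q + 4)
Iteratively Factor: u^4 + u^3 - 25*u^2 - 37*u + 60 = (u - 5)*(u^3 + 6*u^2 + 5*u - 12) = (u - 5)*(u - 1)*(u^2 + 7*u + 12) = (u - 5)*(u - 1)*(u + 3)*(u + 4)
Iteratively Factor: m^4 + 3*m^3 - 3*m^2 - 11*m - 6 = (m + 3)*(m^3 - 3*m - 2) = (m - 2)*(m + 3)*(m^2 + 2*m + 1) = (m - 2)*(m + 1)*(m + 3)*(m + 1)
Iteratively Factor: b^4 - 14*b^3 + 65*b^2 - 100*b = (b - 5)*(b^3 - 9*b^2 + 20*b) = (b - 5)*(b - 4)*(b^2 - 5*b) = (b - 5)^2*(b - 4)*(b)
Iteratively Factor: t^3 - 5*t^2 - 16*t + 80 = (t - 4)*(t^2 - t - 20) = (t - 4)*(t + 4)*(t - 5)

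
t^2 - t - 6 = (t - 3)*(t + 2)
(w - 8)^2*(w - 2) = w^3 - 18*w^2 + 96*w - 128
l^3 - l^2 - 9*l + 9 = (l - 3)*(l - 1)*(l + 3)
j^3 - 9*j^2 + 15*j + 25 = (j - 5)^2*(j + 1)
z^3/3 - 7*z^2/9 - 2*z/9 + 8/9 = (z/3 + 1/3)*(z - 2)*(z - 4/3)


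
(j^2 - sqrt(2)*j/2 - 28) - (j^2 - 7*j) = -sqrt(2)*j/2 + 7*j - 28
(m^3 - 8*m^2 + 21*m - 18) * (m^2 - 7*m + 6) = m^5 - 15*m^4 + 83*m^3 - 213*m^2 + 252*m - 108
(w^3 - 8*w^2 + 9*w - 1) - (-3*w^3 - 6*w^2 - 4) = 4*w^3 - 2*w^2 + 9*w + 3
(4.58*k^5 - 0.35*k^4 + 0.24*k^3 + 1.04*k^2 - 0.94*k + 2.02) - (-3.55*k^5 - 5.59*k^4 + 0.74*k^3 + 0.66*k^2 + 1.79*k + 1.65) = 8.13*k^5 + 5.24*k^4 - 0.5*k^3 + 0.38*k^2 - 2.73*k + 0.37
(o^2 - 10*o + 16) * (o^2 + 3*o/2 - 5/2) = o^4 - 17*o^3/2 - 3*o^2/2 + 49*o - 40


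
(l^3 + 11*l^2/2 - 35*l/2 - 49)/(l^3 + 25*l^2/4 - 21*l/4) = 2*(2*l^2 - 3*l - 14)/(l*(4*l - 3))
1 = 1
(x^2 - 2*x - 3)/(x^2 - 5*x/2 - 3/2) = 2*(x + 1)/(2*x + 1)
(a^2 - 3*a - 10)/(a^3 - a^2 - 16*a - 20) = 1/(a + 2)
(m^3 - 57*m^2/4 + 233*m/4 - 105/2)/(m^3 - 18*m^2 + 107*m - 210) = (m - 5/4)/(m - 5)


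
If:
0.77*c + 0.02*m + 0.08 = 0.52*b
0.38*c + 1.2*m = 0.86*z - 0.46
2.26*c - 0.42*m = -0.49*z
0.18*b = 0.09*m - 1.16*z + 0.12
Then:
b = 0.03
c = -0.07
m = -0.31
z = 0.07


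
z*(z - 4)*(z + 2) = z^3 - 2*z^2 - 8*z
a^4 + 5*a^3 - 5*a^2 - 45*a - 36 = (a - 3)*(a + 1)*(a + 3)*(a + 4)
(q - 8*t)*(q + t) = q^2 - 7*q*t - 8*t^2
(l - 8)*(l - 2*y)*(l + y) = l^3 - l^2*y - 8*l^2 - 2*l*y^2 + 8*l*y + 16*y^2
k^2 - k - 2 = (k - 2)*(k + 1)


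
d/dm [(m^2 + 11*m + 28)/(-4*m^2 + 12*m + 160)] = (7*m^2 + 68*m + 178)/(2*(m^4 - 6*m^3 - 71*m^2 + 240*m + 1600))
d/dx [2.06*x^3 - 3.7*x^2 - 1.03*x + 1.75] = 6.18*x^2 - 7.4*x - 1.03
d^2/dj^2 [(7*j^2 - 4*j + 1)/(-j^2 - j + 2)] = 2*(11*j^3 - 45*j^2 + 21*j - 23)/(j^6 + 3*j^5 - 3*j^4 - 11*j^3 + 6*j^2 + 12*j - 8)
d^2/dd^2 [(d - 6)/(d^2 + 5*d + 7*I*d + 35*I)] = 2*((d - 6)*(2*d + 5 + 7*I)^2 + (-3*d + 1 - 7*I)*(d^2 + 5*d + 7*I*d + 35*I))/(d^2 + 5*d + 7*I*d + 35*I)^3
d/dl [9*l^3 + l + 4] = 27*l^2 + 1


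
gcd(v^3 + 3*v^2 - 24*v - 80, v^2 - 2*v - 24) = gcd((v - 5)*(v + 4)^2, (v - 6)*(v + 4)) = v + 4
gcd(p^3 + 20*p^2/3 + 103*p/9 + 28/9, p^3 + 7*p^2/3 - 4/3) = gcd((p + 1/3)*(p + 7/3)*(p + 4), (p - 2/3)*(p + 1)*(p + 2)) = 1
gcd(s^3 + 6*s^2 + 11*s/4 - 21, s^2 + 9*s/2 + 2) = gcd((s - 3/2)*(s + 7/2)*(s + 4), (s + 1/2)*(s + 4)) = s + 4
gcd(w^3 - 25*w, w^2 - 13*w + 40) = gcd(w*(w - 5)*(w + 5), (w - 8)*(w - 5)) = w - 5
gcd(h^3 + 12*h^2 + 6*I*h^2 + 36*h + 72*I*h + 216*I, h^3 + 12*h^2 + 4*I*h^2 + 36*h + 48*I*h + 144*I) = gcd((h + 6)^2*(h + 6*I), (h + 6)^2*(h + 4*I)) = h^2 + 12*h + 36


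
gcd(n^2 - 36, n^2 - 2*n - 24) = n - 6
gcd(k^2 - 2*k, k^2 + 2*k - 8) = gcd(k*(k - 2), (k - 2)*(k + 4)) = k - 2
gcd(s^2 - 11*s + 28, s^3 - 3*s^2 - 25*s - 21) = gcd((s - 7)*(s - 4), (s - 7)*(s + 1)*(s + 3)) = s - 7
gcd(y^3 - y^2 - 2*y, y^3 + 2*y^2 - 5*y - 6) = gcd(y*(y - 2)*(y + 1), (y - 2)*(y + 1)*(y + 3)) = y^2 - y - 2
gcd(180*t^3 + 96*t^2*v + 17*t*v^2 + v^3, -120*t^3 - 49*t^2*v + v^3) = 5*t + v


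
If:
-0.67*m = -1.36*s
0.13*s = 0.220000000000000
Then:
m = 3.44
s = 1.69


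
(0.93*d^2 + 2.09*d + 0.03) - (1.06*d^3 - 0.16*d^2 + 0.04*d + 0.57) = -1.06*d^3 + 1.09*d^2 + 2.05*d - 0.54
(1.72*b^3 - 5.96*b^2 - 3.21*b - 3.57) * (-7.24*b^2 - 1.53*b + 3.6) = -12.4528*b^5 + 40.5188*b^4 + 38.5512*b^3 + 9.3021*b^2 - 6.0939*b - 12.852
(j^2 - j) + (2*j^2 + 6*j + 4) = 3*j^2 + 5*j + 4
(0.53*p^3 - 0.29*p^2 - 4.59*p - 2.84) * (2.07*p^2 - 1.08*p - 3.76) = 1.0971*p^5 - 1.1727*p^4 - 11.1809*p^3 + 0.168800000000001*p^2 + 20.3256*p + 10.6784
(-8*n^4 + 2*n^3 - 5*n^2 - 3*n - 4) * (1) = -8*n^4 + 2*n^3 - 5*n^2 - 3*n - 4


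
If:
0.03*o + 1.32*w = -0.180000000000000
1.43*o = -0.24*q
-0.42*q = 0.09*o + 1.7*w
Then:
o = -0.09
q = 0.56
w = -0.13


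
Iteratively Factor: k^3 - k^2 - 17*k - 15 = (k + 3)*(k^2 - 4*k - 5) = (k - 5)*(k + 3)*(k + 1)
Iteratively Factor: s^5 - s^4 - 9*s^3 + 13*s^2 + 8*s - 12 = (s - 1)*(s^4 - 9*s^2 + 4*s + 12) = (s - 2)*(s - 1)*(s^3 + 2*s^2 - 5*s - 6) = (s - 2)*(s - 1)*(s + 3)*(s^2 - s - 2) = (s - 2)^2*(s - 1)*(s + 3)*(s + 1)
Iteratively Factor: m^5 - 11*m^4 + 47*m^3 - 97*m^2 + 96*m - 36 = (m - 3)*(m^4 - 8*m^3 + 23*m^2 - 28*m + 12) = (m - 3)*(m - 2)*(m^3 - 6*m^2 + 11*m - 6) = (m - 3)*(m - 2)*(m - 1)*(m^2 - 5*m + 6) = (m - 3)^2*(m - 2)*(m - 1)*(m - 2)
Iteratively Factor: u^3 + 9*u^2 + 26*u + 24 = (u + 3)*(u^2 + 6*u + 8) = (u + 2)*(u + 3)*(u + 4)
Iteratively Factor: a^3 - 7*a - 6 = (a + 1)*(a^2 - a - 6) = (a - 3)*(a + 1)*(a + 2)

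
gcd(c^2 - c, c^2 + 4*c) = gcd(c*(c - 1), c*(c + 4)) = c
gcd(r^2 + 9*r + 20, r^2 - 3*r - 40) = r + 5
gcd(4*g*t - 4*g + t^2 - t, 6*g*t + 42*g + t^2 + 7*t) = 1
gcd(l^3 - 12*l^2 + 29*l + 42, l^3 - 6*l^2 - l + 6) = l^2 - 5*l - 6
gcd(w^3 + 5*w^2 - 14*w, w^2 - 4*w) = w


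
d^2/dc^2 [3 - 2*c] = 0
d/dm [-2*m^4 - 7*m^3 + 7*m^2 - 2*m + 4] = -8*m^3 - 21*m^2 + 14*m - 2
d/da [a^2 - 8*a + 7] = 2*a - 8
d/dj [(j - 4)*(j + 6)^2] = (j + 6)*(3*j - 2)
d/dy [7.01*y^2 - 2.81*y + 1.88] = 14.02*y - 2.81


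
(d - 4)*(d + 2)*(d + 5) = d^3 + 3*d^2 - 18*d - 40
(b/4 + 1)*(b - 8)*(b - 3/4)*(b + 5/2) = b^4/4 - 9*b^3/16 - 327*b^2/32 - 97*b/8 + 15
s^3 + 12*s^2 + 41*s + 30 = (s + 1)*(s + 5)*(s + 6)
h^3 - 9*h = h*(h - 3)*(h + 3)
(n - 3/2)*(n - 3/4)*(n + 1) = n^3 - 5*n^2/4 - 9*n/8 + 9/8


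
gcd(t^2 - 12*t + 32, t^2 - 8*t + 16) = t - 4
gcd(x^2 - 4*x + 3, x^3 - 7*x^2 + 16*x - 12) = x - 3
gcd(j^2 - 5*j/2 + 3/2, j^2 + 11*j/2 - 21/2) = j - 3/2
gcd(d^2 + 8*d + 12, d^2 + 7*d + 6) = d + 6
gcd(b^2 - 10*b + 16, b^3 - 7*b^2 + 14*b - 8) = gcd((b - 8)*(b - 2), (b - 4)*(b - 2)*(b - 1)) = b - 2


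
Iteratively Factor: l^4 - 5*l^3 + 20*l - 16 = (l + 2)*(l^3 - 7*l^2 + 14*l - 8) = (l - 1)*(l + 2)*(l^2 - 6*l + 8) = (l - 2)*(l - 1)*(l + 2)*(l - 4)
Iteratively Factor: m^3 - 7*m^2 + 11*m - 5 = (m - 1)*(m^2 - 6*m + 5) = (m - 5)*(m - 1)*(m - 1)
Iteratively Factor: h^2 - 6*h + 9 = (h - 3)*(h - 3)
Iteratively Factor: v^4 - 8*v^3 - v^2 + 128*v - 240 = (v + 4)*(v^3 - 12*v^2 + 47*v - 60) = (v - 4)*(v + 4)*(v^2 - 8*v + 15) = (v - 4)*(v - 3)*(v + 4)*(v - 5)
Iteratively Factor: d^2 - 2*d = (d - 2)*(d)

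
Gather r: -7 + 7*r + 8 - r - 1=6*r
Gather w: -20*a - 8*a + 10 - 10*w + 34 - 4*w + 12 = -28*a - 14*w + 56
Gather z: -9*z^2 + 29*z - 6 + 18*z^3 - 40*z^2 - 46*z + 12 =18*z^3 - 49*z^2 - 17*z + 6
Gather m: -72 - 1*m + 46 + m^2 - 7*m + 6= m^2 - 8*m - 20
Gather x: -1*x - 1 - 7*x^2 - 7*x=-7*x^2 - 8*x - 1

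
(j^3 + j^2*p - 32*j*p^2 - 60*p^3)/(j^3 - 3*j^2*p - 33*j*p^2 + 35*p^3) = (j^2 - 4*j*p - 12*p^2)/(j^2 - 8*j*p + 7*p^2)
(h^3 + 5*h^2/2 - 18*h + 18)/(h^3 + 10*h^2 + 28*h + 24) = (h^2 - 7*h/2 + 3)/(h^2 + 4*h + 4)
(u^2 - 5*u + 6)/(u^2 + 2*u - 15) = (u - 2)/(u + 5)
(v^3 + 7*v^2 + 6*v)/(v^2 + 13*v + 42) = v*(v + 1)/(v + 7)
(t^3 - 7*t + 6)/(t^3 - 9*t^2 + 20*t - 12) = (t + 3)/(t - 6)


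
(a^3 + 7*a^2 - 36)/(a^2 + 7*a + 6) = (a^2 + a - 6)/(a + 1)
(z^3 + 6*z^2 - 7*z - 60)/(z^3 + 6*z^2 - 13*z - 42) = (z^2 + 9*z + 20)/(z^2 + 9*z + 14)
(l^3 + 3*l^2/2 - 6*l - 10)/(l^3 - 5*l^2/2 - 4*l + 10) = (l + 2)/(l - 2)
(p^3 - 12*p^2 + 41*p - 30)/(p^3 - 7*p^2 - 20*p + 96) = (p^3 - 12*p^2 + 41*p - 30)/(p^3 - 7*p^2 - 20*p + 96)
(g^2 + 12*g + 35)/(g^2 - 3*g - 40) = (g + 7)/(g - 8)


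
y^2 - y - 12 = (y - 4)*(y + 3)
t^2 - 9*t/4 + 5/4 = (t - 5/4)*(t - 1)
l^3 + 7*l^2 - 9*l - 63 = (l - 3)*(l + 3)*(l + 7)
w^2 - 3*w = w*(w - 3)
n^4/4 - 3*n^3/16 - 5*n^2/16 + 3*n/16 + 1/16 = (n/4 + 1/4)*(n - 1)^2*(n + 1/4)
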